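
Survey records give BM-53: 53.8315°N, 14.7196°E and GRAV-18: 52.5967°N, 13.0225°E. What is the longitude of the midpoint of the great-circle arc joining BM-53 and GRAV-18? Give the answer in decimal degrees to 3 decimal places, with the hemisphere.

Bx = cos φ₂ cos Δλ = 0.607155,  By = cos φ₂ sin Δλ = -0.017989
φₘ = atan2(sin φ₁ + sin φ₂, √((cos φ₁ + Bx)² + By²)) = 53.21711°
λₘ = λ₁ + atan2(By, cos φ₁ + Bx) = 13.85882°

13.859°E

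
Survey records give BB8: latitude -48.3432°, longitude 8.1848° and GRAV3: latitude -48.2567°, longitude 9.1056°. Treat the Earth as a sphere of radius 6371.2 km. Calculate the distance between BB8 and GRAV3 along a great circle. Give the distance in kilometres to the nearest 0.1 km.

68.8 km

Δφ = 0.0865°,  Δλ = 0.9208°
a = sin²(Δφ/2) + cos φ₁ cos φ₂ sin²(Δλ/2) = 0.000029
c = 2·arcsin(√a) = 0.010797 rad = 0.6186°
d = R·c = 6371.2 × 0.010797 = 68.8 km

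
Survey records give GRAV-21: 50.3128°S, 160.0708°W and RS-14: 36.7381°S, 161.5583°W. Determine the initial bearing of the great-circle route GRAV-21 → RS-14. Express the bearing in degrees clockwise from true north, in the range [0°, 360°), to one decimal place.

354.9°

Δλ = -1.4875°
y = sin Δλ · cos φ₂ = -0.020803
x = cos φ₁ sin φ₂ − sin φ₁ cos φ₂ cos Δλ = 0.234505
θ = atan2(y, x) = -5.0694° → 354.9306° (mod 360°)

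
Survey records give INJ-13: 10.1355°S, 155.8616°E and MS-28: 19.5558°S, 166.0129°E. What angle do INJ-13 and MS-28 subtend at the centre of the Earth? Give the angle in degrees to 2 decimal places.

13.59°

Δφ = -9.4203°,  Δλ = 10.1513°
a = sin²(Δφ/2) + cos φ₁ cos φ₂ sin²(Δλ/2) = 0.014003
c = 2·arcsin(√a) = 0.237228 rad = 13.5922°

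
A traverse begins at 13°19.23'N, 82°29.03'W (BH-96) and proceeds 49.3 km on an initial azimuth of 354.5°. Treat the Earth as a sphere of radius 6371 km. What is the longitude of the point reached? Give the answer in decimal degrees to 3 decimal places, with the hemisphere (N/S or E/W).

82.528°W

BH-96: φ = +13.32050°, λ = -82.48383°
δ = d/R = 49.3/6371 = 0.007738 rad
φ₂ = arcsin(sin φ₁ cos δ + cos φ₁ sin δ cos θ)
   = arcsin(0.23040·0.99997 + 0.97310·0.00774·0.99540) = 13.76182°
λ₂ = λ₁ + atan2(sin θ sin δ cos φ₁, cos δ − sin φ₁ sin φ₂) = -82.52758°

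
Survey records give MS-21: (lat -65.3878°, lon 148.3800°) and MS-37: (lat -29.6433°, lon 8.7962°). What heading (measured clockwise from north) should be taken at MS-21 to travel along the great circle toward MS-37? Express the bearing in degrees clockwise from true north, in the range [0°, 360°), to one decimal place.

Δλ = -139.5838°
y = sin Δλ · cos φ₂ = -0.563482
x = cos φ₁ sin φ₂ − sin φ₁ cos φ₂ cos Δλ = -0.807580
θ = atan2(y, x) = -145.0949° → 214.9051° (mod 360°)

214.9°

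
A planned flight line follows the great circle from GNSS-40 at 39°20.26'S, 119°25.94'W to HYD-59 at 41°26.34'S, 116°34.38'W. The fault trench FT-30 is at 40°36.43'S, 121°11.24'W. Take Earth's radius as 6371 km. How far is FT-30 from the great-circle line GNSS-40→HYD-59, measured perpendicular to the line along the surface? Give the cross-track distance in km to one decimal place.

GNSS-40: φ = -39.33767°, λ = -119.43233°
HYD-59: φ = -41.43900°, λ = -116.57300°
FT-30: φ = -40.60717°, λ = -121.18733°
δ₁₃ = central angle GNSS-40→FT-30 = 0.032278 rad  (haversine)
θ₁₃ = bearing GNSS-40→FT-30 = 226.092°,  θ₁₂ = bearing GNSS-40→HYD-59 = 134.894°
dₓₜ = R·arcsin(sin δ₁₃ · sin(θ₁₃ − θ₁₂)) = 6371·arcsin(0.03227·sin(91.198°)) = 205.598 km
|dₓₜ| = 205.598 km

205.6 km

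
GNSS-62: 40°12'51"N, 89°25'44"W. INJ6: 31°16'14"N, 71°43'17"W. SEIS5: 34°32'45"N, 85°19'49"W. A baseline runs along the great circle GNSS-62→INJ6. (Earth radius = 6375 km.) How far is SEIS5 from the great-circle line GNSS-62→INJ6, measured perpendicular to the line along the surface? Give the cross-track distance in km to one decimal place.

GNSS-62: φ = +40.21417°, λ = -89.42889°
INJ6: φ = +31.27056°, λ = -71.72139°
SEIS5: φ = +34.54583°, λ = -85.33028°
δ₁₃ = central angle GNSS-62→SEIS5 = 0.114065 rad  (haversine)
θ₁₃ = bearing GNSS-62→SEIS5 = 148.853°,  θ₁₂ = bearing GNSS-62→INJ6 = 116.447°
dₓₜ = R·arcsin(sin δ₁₃ · sin(θ₁₃ − θ₁₂)) = 6375·arcsin(0.11382·sin(32.406°)) = 389.093 km
|dₓₜ| = 389.093 km

389.1 km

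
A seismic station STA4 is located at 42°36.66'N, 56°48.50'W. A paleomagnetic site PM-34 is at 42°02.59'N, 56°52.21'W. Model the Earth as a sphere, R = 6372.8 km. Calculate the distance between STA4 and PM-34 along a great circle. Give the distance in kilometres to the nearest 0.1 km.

63.4 km

STA4: φ = +42.61100°, λ = -56.80833°
PM-34: φ = +42.04317°, λ = -56.87017°
Δφ = -0.5678°,  Δλ = -0.0618°
a = sin²(Δφ/2) + cos φ₁ cos φ₂ sin²(Δλ/2) = 0.000025
c = 2·arcsin(√a) = 0.009943 rad = 0.5697°
d = R·c = 6372.8 × 0.009943 = 63.4 km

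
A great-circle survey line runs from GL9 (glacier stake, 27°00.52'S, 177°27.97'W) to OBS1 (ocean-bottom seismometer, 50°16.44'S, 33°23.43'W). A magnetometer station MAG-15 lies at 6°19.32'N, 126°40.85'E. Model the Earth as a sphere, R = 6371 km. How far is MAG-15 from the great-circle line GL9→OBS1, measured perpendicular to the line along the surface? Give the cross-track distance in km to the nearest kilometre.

GL9: φ = -27.00867°, λ = -177.46617°
OBS1: φ = -50.27400°, λ = -33.39050°
MAG-15: φ = +6.32200°, λ = +126.68083°
δ₁₃ = central angle GL9→MAG-15 = 1.107330 rad  (haversine)
θ₁₃ = bearing GL9→MAG-15 = 293.136°,  θ₁₂ = bearing GL9→OBS1 = 157.831°
dₓₜ = R·arcsin(sin δ₁₃ · sin(θ₁₃ − θ₁₂)) = 6371·arcsin(0.89451·sin(135.305°)) = 4335.057 km
|dₓₜ| = 4335.057 km

4335 km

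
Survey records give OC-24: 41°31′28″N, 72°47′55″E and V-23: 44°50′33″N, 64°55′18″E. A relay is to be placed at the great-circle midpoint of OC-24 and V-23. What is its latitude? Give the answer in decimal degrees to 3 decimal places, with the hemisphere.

43.251°N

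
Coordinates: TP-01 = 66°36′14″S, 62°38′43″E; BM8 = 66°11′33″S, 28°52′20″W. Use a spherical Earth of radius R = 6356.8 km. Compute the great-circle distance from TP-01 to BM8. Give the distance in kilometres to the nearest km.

TP-01: φ = -66.60389°, λ = +62.64528°
BM8: φ = -66.19250°, λ = -28.87222°
Δφ = 0.4114°,  Δλ = -91.5175°
a = sin²(Δφ/2) + cos φ₁ cos φ₂ sin²(Δλ/2) = 0.082280
c = 2·arcsin(√a) = 0.581864 rad = 33.3383°
d = R·c = 6356.8 × 0.581864 = 3698.8 km

3699 km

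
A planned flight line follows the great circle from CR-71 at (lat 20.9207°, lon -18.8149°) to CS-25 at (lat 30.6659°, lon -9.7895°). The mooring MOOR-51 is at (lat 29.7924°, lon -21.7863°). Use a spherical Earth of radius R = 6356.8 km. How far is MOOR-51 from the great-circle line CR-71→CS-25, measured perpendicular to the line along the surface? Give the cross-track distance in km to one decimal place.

δ₁₃ = central angle CR-71→MOOR-51 = 0.161754 rad  (haversine)
θ₁₃ = bearing CR-71→MOOR-51 = 343.780°,  θ₁₂ = bearing CR-71→CS-25 = 37.942°
dₓₜ = R·arcsin(sin δ₁₃ · sin(θ₁₃ − θ₁₂)) = 6356.8·arcsin(0.16105·sin(305.838°)) = -832.316 km
|dₓₜ| = 832.316 km

832.3 km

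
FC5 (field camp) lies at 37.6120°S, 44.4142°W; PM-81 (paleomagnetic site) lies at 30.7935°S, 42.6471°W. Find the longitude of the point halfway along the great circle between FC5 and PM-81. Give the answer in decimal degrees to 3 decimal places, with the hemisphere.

Bx = cos φ₂ cos Δλ = 0.858609,  By = cos φ₂ sin Δλ = 0.026489
φₘ = atan2(sin φ₁ + sin φ₂, √((cos φ₁ + Bx)² + By²)) = -34.20591°
λₘ = λ₁ + atan2(By, cos φ₁ + Bx) = -43.49487°

43.495°W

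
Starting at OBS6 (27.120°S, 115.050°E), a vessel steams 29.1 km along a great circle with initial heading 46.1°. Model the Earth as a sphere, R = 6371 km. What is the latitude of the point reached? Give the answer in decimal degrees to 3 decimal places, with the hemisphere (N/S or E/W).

δ = d/R = 29.1/6371 = 0.004568 rad
φ₂ = arcsin(sin φ₁ cos δ + cos φ₁ sin δ cos θ)
   = arcsin(-0.45586·0.99999 + 0.89005·0.00457·0.69340) = -26.93838°
λ₂ = λ₁ + atan2(sin θ sin δ cos φ₁, cos δ − sin φ₁ sin φ₂) = 115.26152°

26.938°S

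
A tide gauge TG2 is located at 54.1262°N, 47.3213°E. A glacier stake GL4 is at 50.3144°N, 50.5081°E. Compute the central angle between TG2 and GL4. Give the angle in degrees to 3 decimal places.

4.282°

Δφ = -3.8118°,  Δλ = 3.1868°
a = sin²(Δφ/2) + cos φ₁ cos φ₂ sin²(Δλ/2) = 0.001395
c = 2·arcsin(√a) = 0.074728 rad = 4.2816°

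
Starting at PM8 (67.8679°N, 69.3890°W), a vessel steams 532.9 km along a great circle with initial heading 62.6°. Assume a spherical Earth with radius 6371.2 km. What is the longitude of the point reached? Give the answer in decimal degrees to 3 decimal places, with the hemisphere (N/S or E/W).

57.076°W

δ = d/R = 532.9/6371.2 = 0.083642 rad
φ₂ = arcsin(sin φ₁ cos δ + cos φ₁ sin δ cos θ)
   = arcsin(0.92632·0.99650 + 0.37674·0.08354·0.46020) = 69.64641°
λ₂ = λ₁ + atan2(sin θ sin δ cos φ₁, cos δ − sin φ₁ sin φ₂) = -57.07594°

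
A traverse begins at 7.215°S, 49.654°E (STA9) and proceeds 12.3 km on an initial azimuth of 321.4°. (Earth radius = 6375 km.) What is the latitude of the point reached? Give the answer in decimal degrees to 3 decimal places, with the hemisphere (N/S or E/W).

δ = d/R = 12.3/6375 = 0.001929 rad
φ₂ = arcsin(sin φ₁ cos δ + cos φ₁ sin δ cos θ)
   = arcsin(-0.12559·1.00000 + 0.99208·0.00193·0.78152) = -7.12860°
λ₂ = λ₁ + atan2(sin θ sin δ cos φ₁, cos δ − sin φ₁ sin φ₂) = 49.58449°

7.129°S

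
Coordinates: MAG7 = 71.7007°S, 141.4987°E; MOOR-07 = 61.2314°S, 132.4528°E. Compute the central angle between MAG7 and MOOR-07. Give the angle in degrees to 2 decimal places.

11.05°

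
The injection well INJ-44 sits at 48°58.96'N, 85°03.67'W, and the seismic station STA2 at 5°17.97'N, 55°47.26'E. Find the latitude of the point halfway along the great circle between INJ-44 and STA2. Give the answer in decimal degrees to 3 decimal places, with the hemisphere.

52.953°N

INJ-44: φ = +48.98267°, λ = -85.06117°
STA2: φ = +5.29950°, λ = +55.78767°
Bx = cos φ₂ cos Δλ = -0.772168,  By = cos φ₂ sin Δλ = 0.628670
φₘ = atan2(sin φ₁ + sin φ₂, √((cos φ₁ + Bx)² + By²)) = 52.95273°
λₘ = λ₁ + atan2(By, cos φ₁ + Bx) = 15.38276°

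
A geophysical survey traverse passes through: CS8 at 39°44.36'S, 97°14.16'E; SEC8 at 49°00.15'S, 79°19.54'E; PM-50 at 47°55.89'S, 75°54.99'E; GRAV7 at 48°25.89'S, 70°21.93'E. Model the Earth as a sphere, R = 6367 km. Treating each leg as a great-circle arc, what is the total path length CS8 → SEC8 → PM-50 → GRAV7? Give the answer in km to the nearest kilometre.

2442 km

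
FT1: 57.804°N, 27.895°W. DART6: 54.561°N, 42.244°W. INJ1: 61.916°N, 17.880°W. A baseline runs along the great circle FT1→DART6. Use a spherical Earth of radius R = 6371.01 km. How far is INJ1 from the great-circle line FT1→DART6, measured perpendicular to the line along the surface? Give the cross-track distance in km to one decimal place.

332.5 km

δ₁₃ = central angle FT1→INJ1 = 0.113165 rad  (haversine)
θ₁₃ = bearing FT1→INJ1 = 46.468°,  θ₁₂ = bearing FT1→DART6 = 253.978°
dₓₜ = R·arcsin(sin δ₁₃ · sin(θ₁₃ − θ₁₂)) = 6371.01·arcsin(0.11292·sin(-207.510°)) = 332.462 km
|dₓₜ| = 332.462 km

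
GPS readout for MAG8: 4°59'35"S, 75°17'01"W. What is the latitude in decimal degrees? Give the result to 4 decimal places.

4.9931°S

4° + 59′/60 + 35″/3600 = 4 + 0.98333 + 0.00972 = 4.9931°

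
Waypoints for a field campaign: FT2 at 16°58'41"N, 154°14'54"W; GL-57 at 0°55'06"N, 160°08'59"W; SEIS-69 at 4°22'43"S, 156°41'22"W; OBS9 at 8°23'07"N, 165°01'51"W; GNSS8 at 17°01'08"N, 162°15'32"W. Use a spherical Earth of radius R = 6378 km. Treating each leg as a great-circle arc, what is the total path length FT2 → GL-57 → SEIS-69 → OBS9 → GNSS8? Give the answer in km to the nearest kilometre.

5308 km

FT2: φ = +16.97806°, λ = -154.24833°
GL-57: φ = +0.91833°, λ = -160.14972°
SEIS-69: φ = -4.37861°, λ = -156.68944°
OBS9: φ = +8.38528°, λ = -165.03083°
GNSS8: φ = +17.01889°, λ = -162.25889°
FT2→GL-57: c = 0.298067 rad, d = 1901.07 km
GL-57→SEIS-69: c = 0.110400 rad, d = 704.13 km
SEIS-69→OBS9: c = 0.265910 rad, d = 1695.98 km
OBS9→GNSS8: c = 0.157888 rad, d = 1007.01 km
Total = 1901.07 + 704.13 + 1695.98 + 1007.01 = 5308.19 km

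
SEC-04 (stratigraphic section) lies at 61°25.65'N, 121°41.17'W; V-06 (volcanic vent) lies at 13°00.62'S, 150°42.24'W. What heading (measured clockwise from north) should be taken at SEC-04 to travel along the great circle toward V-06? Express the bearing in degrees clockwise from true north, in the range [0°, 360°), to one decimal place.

SEC-04: φ = +61.42750°, λ = -121.68617°
V-06: φ = -13.01033°, λ = -150.70400°
Δλ = -29.0178°
y = sin Δλ · cos φ₂ = -0.472630
x = cos φ₁ sin φ₂ − sin φ₁ cos φ₂ cos Δλ = -0.855927
θ = atan2(y, x) = -151.0932° → 208.9068° (mod 360°)

208.9°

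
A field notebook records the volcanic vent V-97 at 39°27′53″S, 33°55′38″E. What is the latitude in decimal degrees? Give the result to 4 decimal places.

39.4647°S

39° + 27′/60 + 53″/3600 = 39 + 0.45000 + 0.01472 = 39.4647°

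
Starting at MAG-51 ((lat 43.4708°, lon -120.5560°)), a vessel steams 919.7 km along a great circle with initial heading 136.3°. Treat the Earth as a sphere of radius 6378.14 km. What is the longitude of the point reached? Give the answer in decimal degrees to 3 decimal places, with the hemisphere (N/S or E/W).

δ = d/R = 919.7/6378.14 = 0.144196 rad
φ₂ = arcsin(sin φ₁ cos δ + cos φ₁ sin δ cos θ)
   = arcsin(0.68798·0.98962 + 0.72573·0.14370·-0.72297) = 37.26129°
λ₂ = λ₁ + atan2(sin θ sin δ cos φ₁, cos δ − sin φ₁ sin φ₂) = -113.39034°

113.390°W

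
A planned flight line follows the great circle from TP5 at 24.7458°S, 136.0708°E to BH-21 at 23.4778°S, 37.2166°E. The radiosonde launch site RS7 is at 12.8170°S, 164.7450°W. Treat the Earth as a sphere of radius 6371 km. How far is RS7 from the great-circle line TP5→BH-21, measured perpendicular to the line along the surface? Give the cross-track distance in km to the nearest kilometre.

2250 km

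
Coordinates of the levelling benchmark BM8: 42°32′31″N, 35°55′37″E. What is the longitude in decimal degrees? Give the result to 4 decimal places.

35.9269°E

35° + 55′/60 + 37″/3600 = 35 + 0.91667 + 0.01028 = 35.9269°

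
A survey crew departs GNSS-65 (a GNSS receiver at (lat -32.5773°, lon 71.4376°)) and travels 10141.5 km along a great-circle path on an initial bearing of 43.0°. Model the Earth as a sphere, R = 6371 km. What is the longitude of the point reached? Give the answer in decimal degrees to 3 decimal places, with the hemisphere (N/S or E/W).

δ = d/R = 10141.5/6371 = 1.591822 rad
φ₂ = arcsin(sin φ₁ cos δ + cos φ₁ sin δ cos θ)
   = arcsin(-0.53844·-0.02102 + 0.84267·0.99978·0.73135) = 38.86377°
λ₂ = λ₁ + atan2(sin θ sin δ cos φ₁, cos δ − sin φ₁ sin φ₂) = 132.56439°

132.564°E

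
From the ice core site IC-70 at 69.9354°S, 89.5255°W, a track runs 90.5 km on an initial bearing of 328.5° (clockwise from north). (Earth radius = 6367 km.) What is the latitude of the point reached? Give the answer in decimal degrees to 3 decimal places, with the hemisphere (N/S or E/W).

69.237°S

δ = d/R = 90.5/6367 = 0.014214 rad
φ₂ = arcsin(sin φ₁ cos δ + cos φ₁ sin δ cos θ)
   = arcsin(-0.93931·0.99990 + 0.34308·0.01421·0.85264) = -69.23683°
λ₂ = λ₁ + atan2(sin θ sin δ cos φ₁, cos δ − sin φ₁ sin φ₂) = -90.72587°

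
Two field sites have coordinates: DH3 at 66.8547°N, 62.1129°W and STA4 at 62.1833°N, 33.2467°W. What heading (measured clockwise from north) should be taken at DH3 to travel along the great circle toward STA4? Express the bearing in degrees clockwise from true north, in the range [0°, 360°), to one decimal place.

Δλ = 28.8662°
y = sin Δλ · cos φ₂ = 0.225280
x = cos φ₁ sin φ₂ − sin φ₁ cos φ₂ cos Δλ = -0.028127
θ = atan2(y, x) = 97.1168° → 97.1168° (mod 360°)

97.1°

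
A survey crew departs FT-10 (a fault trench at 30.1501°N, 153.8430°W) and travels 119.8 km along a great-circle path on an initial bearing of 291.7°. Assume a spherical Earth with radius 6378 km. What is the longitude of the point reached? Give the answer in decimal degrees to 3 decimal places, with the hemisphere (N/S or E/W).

δ = d/R = 119.8/6378 = 0.018783 rad
φ₂ = arcsin(sin φ₁ cos δ + cos φ₁ sin δ cos θ)
   = arcsin(0.50227·0.99982 + 0.86471·0.01878·0.36975) = 30.54291°
λ₂ = λ₁ + atan2(sin θ sin δ cos φ₁, cos δ − sin φ₁ sin φ₂) = -155.00404°

155.004°W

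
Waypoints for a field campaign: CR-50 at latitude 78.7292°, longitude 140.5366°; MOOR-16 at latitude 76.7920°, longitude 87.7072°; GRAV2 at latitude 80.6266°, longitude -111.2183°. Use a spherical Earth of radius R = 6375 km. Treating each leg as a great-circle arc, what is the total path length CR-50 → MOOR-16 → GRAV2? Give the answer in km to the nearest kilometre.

CR-50→MOOR-16: c = 0.191327 rad, d = 1219.71 km
MOOR-16→GRAV2: c = 0.388847 rad, d = 2478.90 km
Total = 1219.71 + 2478.90 = 3698.61 km

3699 km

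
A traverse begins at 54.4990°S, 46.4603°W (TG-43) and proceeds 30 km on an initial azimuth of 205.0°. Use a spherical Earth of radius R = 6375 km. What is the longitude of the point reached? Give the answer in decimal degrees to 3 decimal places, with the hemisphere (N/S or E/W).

46.658°W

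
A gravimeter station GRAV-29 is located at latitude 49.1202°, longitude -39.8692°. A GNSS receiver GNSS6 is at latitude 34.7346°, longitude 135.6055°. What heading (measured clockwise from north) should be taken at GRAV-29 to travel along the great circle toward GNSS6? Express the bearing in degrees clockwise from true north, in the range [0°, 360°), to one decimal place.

3.7°

Δλ = 175.4747°
y = sin Δλ · cos φ₂ = 0.064839
x = cos φ₁ sin φ₂ − sin φ₁ cos φ₂ cos Δλ = 0.992317
θ = atan2(y, x) = 3.7385° → 3.7385° (mod 360°)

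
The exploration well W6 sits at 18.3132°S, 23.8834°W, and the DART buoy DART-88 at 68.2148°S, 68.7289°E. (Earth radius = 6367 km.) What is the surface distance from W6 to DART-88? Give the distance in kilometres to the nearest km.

8223 km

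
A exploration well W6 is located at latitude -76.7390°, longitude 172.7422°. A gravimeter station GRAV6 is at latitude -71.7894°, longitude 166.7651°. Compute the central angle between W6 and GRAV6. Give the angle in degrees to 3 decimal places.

Δφ = 4.9496°,  Δλ = -5.9771°
a = sin²(Δφ/2) + cos φ₁ cos φ₂ sin²(Δλ/2) = 0.002059
c = 2·arcsin(√a) = 0.090792 rad = 5.2020°

5.202°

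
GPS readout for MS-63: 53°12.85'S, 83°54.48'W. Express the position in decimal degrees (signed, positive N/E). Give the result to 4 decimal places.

lat: 53.2142° S → -53.2142°
lon: 83.9080° W → -83.9080°

-53.2142°, -83.9080°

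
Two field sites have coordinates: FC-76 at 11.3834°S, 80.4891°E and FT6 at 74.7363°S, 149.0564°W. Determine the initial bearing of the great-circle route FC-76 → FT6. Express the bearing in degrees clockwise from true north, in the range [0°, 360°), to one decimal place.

Δλ = 130.4545°
y = sin Δλ · cos φ₂ = 0.200322
x = cos φ₁ sin φ₂ − sin φ₁ cos φ₂ cos Δλ = -0.979461
θ = atan2(y, x) = 168.4411° → 168.4411° (mod 360°)

168.4°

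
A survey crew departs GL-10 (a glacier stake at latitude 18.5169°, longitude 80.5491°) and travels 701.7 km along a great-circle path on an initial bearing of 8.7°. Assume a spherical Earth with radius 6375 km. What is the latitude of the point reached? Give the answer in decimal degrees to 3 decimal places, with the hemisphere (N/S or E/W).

δ = d/R = 701.7/6375 = 0.110071 rad
φ₂ = arcsin(sin φ₁ cos δ + cos φ₁ sin δ cos θ)
   = arcsin(0.31758·0.99395 + 0.94823·0.10985·0.98849) = 24.74784°
λ₂ = λ₁ + atan2(sin θ sin δ cos φ₁, cos δ − sin φ₁ sin φ₂) = 81.59745°

24.748°N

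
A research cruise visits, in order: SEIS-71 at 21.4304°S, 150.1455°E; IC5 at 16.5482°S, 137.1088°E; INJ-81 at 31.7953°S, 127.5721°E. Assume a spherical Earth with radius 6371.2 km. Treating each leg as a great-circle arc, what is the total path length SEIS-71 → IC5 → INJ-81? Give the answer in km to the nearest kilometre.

3423 km

SEIS-71→IC5: c = 0.231282 rad, d = 1473.55 km
IC5→INJ-81: c = 0.306018 rad, d = 1949.70 km
Total = 1473.55 + 1949.70 = 3423.25 km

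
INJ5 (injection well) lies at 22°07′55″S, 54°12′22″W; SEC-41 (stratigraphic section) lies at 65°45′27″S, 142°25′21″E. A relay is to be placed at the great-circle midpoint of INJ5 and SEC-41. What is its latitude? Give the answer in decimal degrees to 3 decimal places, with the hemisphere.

67.048°S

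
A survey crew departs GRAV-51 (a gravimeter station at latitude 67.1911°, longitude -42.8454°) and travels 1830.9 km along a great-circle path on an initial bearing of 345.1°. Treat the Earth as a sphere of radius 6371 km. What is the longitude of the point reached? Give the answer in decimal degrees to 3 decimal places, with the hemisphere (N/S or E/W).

74.273°W

δ = d/R = 1830.9/6371 = 0.287380 rad
φ₂ = arcsin(sin φ₁ cos δ + cos φ₁ sin δ cos θ)
   = arcsin(0.92180·0.95899 + 0.38766·0.28344·0.96638) = 81.96520°
λ₂ = λ₁ + atan2(sin θ sin δ cos φ₁, cos δ − sin φ₁ sin φ₂) = -74.27329°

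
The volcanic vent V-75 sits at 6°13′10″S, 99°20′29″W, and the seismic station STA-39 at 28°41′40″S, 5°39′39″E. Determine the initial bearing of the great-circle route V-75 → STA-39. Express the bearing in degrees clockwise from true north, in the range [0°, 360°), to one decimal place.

V-75: φ = -6.21944°, λ = -99.34139°
STA-39: φ = -28.69444°, λ = +5.66083°
Δλ = 105.0022°
y = sin Δλ · cos φ₂ = 0.847294
x = cos φ₁ sin φ₂ − sin φ₁ cos φ₂ cos Δλ = -0.501912
θ = atan2(y, x) = 120.6413° → 120.6413° (mod 360°)

120.6°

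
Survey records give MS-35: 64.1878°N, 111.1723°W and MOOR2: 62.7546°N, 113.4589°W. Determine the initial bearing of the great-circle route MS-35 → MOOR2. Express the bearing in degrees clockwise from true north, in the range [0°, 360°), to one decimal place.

Δλ = -2.2866°
y = sin Δλ · cos φ₂ = -0.018265
x = cos φ₁ sin φ₂ − sin φ₁ cos φ₂ cos Δλ = -0.024683
θ = atan2(y, x) = -143.4988° → 216.5012° (mod 360°)

216.5°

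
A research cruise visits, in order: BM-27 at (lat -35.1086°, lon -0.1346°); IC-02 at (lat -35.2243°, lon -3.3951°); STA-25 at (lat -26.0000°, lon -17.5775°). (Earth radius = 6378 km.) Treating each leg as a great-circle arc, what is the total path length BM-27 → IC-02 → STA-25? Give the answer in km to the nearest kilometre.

1997 km

BM-27→IC-02: c = 0.046562 rad, d = 296.97 km
IC-02→STA-25: c = 0.266534 rad, d = 1699.95 km
Total = 296.97 + 1699.95 = 1996.92 km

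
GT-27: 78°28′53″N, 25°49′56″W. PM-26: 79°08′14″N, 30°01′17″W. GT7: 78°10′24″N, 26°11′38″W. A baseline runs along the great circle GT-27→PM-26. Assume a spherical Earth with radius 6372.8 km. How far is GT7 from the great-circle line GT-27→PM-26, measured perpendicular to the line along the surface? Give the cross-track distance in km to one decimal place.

GT-27: φ = +78.48139°, λ = -25.83222°
PM-26: φ = +79.13722°, λ = -30.02139°
GT7: φ = +78.17333°, λ = -26.19389°
δ₁₃ = central angle GT-27→GT7 = 0.005526 rad  (haversine)
θ₁₃ = bearing GT-27→GT7 = 193.539°,  θ₁₂ = bearing GT-27→PM-26 = 310.934°
dₓₜ = R·arcsin(sin δ₁₃ · sin(θ₁₃ − θ₁₂)) = 6372.8·arcsin(0.00553·sin(-117.395°)) = -31.268 km
|dₓₜ| = 31.268 km

31.3 km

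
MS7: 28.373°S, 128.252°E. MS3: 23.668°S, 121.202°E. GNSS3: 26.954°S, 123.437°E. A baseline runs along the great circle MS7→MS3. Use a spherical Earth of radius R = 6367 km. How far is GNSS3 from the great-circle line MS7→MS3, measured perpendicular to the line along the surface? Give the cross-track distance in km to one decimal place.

152.0 km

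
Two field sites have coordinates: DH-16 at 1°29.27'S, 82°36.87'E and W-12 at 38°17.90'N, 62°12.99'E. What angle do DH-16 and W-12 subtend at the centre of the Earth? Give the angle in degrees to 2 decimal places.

44.01°

DH-16: φ = -1.48783°, λ = +82.61450°
W-12: φ = +38.29833°, λ = +62.21650°
Δφ = 39.7862°,  Δλ = -20.3980°
a = sin²(Δφ/2) + cos φ₁ cos φ₂ sin²(Δλ/2) = 0.140378
c = 2·arcsin(√a) = 0.768084 rad = 44.0079°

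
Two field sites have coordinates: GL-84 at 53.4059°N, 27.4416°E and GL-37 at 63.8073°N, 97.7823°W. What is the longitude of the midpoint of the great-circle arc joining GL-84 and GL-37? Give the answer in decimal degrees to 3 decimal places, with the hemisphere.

19.110°W

Bx = cos φ₂ cos Δλ = -0.254583,  By = cos φ₂ sin Δλ = -0.360575
φₘ = atan2(sin φ₁ + sin φ₂, √((cos φ₁ + Bx)² + By²)) = 73.71570°
λₘ = λ₁ + atan2(By, cos φ₁ + Bx) = -19.10971°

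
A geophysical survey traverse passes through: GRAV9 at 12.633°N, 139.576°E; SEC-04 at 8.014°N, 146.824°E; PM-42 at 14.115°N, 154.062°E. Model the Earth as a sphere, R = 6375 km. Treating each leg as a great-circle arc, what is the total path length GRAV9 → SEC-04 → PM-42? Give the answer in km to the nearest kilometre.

1987 km

GRAV9→SEC-04: c = 0.148249 rad, d = 945.09 km
SEC-04→PM-42: c = 0.163378 rad, d = 1041.53 km
Total = 945.09 + 1041.53 = 1986.62 km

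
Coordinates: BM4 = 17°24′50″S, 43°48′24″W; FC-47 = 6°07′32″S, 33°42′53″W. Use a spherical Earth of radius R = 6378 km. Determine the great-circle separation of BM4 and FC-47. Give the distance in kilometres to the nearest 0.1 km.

1668.5 km

BM4: φ = -17.41389°, λ = -43.80667°
FC-47: φ = -6.12556°, λ = -33.71472°
Δφ = 11.2883°,  Δλ = 10.0919°
a = sin²(Δφ/2) + cos φ₁ cos φ₂ sin²(Δλ/2) = 0.017012
c = 2·arcsin(√a) = 0.261606 rad = 14.9889°
d = R·c = 6378 × 0.261606 = 1668.5 km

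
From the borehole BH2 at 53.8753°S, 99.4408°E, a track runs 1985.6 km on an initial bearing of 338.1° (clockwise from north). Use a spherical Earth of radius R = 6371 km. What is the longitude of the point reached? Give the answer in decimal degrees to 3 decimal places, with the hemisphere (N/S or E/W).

91.213°E

δ = d/R = 1985.6/6371 = 0.311662 rad
φ₂ = arcsin(sin φ₁ cos δ + cos φ₁ sin δ cos θ)
   = arcsin(-0.80774·0.95183 + 0.58954·0.30664·0.92784) = -36.94802°
λ₂ = λ₁ + atan2(sin θ sin δ cos φ₁, cos δ − sin φ₁ sin φ₂) = 91.21276°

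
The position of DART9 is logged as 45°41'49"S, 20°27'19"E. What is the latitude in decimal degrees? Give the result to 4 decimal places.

45° + 41′/60 + 49″/3600 = 45 + 0.68333 + 0.01361 = 45.6969°

45.6969°S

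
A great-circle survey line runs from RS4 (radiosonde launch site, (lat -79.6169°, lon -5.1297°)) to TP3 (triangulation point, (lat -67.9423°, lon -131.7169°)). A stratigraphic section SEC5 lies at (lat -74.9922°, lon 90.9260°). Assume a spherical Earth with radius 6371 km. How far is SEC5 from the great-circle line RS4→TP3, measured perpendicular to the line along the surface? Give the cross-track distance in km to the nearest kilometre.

2120 km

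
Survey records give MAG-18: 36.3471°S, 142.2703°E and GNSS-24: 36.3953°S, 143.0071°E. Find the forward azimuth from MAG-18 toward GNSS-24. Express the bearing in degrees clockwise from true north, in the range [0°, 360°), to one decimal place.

94.9°

Δλ = 0.7368°
y = sin Δλ · cos φ₂ = 0.010351
x = cos φ₁ sin φ₂ − sin φ₁ cos φ₂ cos Δλ = -0.000881
θ = atan2(y, x) = 94.8632° → 94.8632° (mod 360°)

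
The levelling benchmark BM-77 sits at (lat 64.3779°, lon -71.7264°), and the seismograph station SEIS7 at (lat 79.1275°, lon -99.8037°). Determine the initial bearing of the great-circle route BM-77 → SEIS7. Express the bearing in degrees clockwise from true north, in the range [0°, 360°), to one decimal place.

342.1°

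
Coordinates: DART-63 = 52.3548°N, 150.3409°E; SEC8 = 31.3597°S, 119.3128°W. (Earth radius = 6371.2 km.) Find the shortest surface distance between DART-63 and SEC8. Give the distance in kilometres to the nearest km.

Δφ = -83.7145°,  Δλ = 90.3463°
a = sin²(Δφ/2) + cos φ₁ cos φ₂ sin²(Δλ/2) = 0.707608
c = 2·arcsin(√a) = 1.998977 rad = 114.5329°
d = R·c = 6371.2 × 1.998977 = 12735.9 km

12736 km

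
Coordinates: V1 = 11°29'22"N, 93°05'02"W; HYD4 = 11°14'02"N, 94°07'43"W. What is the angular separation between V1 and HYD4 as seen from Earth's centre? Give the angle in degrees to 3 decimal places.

V1: φ = +11.48944°, λ = -93.08389°
HYD4: φ = +11.23389°, λ = -94.12861°
Δφ = -0.2556°,  Δλ = -1.0447°
a = sin²(Δφ/2) + cos φ₁ cos φ₂ sin²(Δλ/2) = 0.000085
c = 2·arcsin(√a) = 0.018425 rad = 1.0556°

1.056°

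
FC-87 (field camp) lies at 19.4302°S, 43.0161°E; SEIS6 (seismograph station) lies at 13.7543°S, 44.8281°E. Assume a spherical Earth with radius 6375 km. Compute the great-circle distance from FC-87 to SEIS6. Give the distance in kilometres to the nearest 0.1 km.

660.4 km

Δφ = 5.6759°,  Δλ = 1.8120°
a = sin²(Δφ/2) + cos φ₁ cos φ₂ sin²(Δλ/2) = 0.002680
c = 2·arcsin(√a) = 0.103591 rad = 5.9353°
d = R·c = 6375 × 0.103591 = 660.4 km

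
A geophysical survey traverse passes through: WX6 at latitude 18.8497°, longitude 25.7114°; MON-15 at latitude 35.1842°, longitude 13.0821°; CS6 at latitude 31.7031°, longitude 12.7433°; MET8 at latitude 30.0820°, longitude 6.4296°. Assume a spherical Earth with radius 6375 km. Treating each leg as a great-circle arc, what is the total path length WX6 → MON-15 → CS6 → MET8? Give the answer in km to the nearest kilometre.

3220 km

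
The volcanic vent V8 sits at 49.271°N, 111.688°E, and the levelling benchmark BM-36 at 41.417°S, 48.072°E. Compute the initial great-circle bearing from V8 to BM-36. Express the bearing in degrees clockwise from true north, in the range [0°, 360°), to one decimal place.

Δλ = -63.6160°
y = sin Δλ · cos φ₂ = -0.671801
x = cos φ₁ sin φ₂ − sin φ₁ cos φ₂ cos Δλ = -0.684178
θ = atan2(y, x) = -135.5230° → 224.4770° (mod 360°)

224.5°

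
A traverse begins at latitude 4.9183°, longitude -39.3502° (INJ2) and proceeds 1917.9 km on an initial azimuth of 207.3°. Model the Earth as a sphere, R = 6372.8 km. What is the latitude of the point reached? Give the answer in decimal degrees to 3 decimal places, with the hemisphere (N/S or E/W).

10.402°S

δ = d/R = 1917.9/6372.8 = 0.300951 rad
φ₂ = arcsin(sin φ₁ cos δ + cos φ₁ sin δ cos θ)
   = arcsin(0.08574·0.95506 + 0.99632·0.29643·-0.88862) = -10.40237°
λ₂ = λ₁ + atan2(sin θ sin δ cos φ₁, cos δ − sin φ₁ sin φ₂) = -47.29556°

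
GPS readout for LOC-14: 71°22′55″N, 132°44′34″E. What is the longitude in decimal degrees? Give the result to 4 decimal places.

132° + 44′/60 + 34″/3600 = 132 + 0.73333 + 0.00944 = 132.7428°

132.7428°E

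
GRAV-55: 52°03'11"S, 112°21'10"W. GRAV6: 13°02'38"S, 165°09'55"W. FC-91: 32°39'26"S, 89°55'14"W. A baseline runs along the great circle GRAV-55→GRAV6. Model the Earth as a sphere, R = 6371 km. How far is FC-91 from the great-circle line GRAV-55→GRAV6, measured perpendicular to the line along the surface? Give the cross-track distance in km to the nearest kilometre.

2512 km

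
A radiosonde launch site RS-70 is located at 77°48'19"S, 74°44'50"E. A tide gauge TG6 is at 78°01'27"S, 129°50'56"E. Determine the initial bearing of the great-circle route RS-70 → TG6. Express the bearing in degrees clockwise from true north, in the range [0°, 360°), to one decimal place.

118.0°

RS-70: φ = -77.80528°, λ = +74.74722°
TG6: φ = -78.02417°, λ = +129.84889°
Δλ = 55.1017°
y = sin Δλ · cos φ₂ = 0.170184
x = cos φ₁ sin φ₂ − sin φ₁ cos φ₂ cos Δλ = -0.090601
θ = atan2(y, x) = 118.0296° → 118.0296° (mod 360°)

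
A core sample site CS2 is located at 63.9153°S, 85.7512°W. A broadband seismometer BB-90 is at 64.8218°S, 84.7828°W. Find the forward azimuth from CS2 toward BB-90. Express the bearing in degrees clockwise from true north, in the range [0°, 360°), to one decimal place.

Δλ = 0.9684°
y = sin Δλ · cos φ₂ = 0.007190
x = cos φ₁ sin φ₂ − sin φ₁ cos φ₂ cos Δλ = -0.015875
θ = atan2(y, x) = 155.6333° → 155.6333° (mod 360°)

155.6°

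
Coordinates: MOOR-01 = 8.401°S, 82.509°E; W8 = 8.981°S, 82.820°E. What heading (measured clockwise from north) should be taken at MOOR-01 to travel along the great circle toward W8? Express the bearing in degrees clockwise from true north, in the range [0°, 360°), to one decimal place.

152.1°

Δλ = 0.3110°
y = sin Δλ · cos φ₂ = 0.005361
x = cos φ₁ sin φ₂ − sin φ₁ cos φ₂ cos Δλ = -0.010125
θ = atan2(y, x) = 152.0975° → 152.0975° (mod 360°)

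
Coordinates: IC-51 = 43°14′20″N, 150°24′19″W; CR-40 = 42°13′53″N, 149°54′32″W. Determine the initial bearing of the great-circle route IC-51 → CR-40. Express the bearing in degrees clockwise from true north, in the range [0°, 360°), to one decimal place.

IC-51: φ = +43.23889°, λ = -150.40528°
CR-40: φ = +42.23139°, λ = -149.90889°
Δλ = 0.4964°
y = sin Δλ · cos φ₂ = 0.006415
x = cos φ₁ sin φ₂ − sin φ₁ cos φ₂ cos Δλ = -0.017564
θ = atan2(y, x) = 159.9369° → 159.9369° (mod 360°)

159.9°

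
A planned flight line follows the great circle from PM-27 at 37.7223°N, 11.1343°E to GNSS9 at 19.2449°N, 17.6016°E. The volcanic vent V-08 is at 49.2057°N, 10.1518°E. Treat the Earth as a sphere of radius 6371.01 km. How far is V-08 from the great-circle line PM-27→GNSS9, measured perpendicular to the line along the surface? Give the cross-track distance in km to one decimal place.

340.4 km

δ₁₃ = central angle PM-27→V-08 = 0.200804 rad  (haversine)
θ₁₃ = bearing PM-27→V-08 = 356.780°,  θ₁₂ = bearing PM-27→GNSS9 = 161.249°
dₓₜ = R·arcsin(sin δ₁₃ · sin(θ₁₃ − θ₁₂)) = 6371.01·arcsin(0.19946·sin(195.531°)) = -340.421 km
|dₓₜ| = 340.421 km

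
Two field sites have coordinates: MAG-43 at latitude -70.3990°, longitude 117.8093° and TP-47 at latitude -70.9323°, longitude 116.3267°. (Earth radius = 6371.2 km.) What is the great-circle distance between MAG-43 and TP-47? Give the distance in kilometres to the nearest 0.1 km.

80.6 km

Δφ = -0.5333°,  Δλ = -1.4826°
a = sin²(Δφ/2) + cos φ₁ cos φ₂ sin²(Δλ/2) = 0.000040
c = 2·arcsin(√a) = 0.012650 rad = 0.7248°
d = R·c = 6371.2 × 0.012650 = 80.6 km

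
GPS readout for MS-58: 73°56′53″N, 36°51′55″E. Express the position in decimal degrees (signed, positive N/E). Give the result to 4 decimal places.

+73.9481°, +36.8653°

lat: 73.9481° N → +73.9481°
lon: 36.8653° E → +36.8653°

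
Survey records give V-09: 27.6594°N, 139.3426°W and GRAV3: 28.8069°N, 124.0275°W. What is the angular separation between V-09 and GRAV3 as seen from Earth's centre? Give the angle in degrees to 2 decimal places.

13.53°

Δφ = 1.1475°,  Δλ = 15.3151°
a = sin²(Δφ/2) + cos φ₁ cos φ₂ sin²(Δλ/2) = 0.013881
c = 2·arcsin(√a) = 0.236184 rad = 13.5323°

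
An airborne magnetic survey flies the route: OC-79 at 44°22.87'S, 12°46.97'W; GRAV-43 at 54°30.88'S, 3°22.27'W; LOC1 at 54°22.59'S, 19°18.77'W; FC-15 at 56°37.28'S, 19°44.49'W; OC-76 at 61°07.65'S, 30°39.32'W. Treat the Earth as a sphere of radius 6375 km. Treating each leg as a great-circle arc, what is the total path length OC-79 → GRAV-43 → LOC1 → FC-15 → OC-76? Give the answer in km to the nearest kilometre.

3397 km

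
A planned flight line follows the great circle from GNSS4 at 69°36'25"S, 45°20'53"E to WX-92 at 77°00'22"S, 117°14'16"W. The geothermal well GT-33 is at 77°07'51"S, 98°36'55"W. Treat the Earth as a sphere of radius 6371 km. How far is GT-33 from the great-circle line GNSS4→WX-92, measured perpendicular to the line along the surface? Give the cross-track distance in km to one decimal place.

428.6 km

GNSS4: φ = -69.60694°, λ = +45.34806°
WX-92: φ = -77.00611°, λ = -117.23778°
GT-33: φ = -77.13083°, λ = -98.61528°
δ₁₃ = central angle GNSS4→GT-33 = 0.552870 rad  (haversine)
θ₁₃ = bearing GNSS4→GT-33 = 194.449°,  θ₁₂ = bearing GNSS4→WX-92 = 187.095°
dₓₜ = R·arcsin(sin δ₁₃ · sin(θ₁₃ − θ₁₂)) = 6371·arcsin(0.52513·sin(7.354°)) = 428.559 km
|dₓₜ| = 428.559 km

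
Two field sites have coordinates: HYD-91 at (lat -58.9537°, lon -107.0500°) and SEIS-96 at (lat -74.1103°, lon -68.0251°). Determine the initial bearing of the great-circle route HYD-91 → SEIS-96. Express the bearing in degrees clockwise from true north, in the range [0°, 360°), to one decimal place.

151.2°

Δλ = 39.0249°
y = sin Δλ · cos φ₂ = 0.172392
x = cos φ₁ sin φ₂ − sin φ₁ cos φ₂ cos Δλ = -0.313796
θ = atan2(y, x) = 151.2167° → 151.2167° (mod 360°)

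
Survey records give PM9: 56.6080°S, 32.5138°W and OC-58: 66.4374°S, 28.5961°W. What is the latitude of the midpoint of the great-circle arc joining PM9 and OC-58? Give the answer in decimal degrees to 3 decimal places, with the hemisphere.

61.536°S

Bx = cos φ₂ cos Δλ = 0.398817,  By = cos φ₂ sin Δλ = 0.027312
φₘ = atan2(sin φ₁ + sin φ₂, √((cos φ₁ + Bx)² + By²)) = -61.53638°
λₘ = λ₁ + atan2(By, cos φ₁ + Bx) = -30.86559°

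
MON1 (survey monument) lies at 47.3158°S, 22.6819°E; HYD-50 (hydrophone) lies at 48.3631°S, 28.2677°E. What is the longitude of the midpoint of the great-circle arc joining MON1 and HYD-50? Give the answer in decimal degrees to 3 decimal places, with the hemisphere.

25.447°E

Bx = cos φ₂ cos Δλ = 0.661253,  By = cos φ₂ sin Δλ = 0.064671
φₘ = atan2(sin φ₁ + sin φ₂, √((cos φ₁ + Bx)² + By²)) = -47.87333°
λₘ = λ₁ + atan2(By, cos φ₁ + Bx) = 25.44659°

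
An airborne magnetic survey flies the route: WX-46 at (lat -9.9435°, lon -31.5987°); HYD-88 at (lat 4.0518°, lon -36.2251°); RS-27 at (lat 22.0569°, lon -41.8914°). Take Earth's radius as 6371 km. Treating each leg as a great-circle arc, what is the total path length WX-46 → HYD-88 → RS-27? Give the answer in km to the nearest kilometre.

WX-46→HYD-88: c = 0.257167 rad, d = 1638.41 km
HYD-88→RS-27: c = 0.328548 rad, d = 2093.18 km
Total = 1638.41 + 2093.18 = 3731.59 km

3732 km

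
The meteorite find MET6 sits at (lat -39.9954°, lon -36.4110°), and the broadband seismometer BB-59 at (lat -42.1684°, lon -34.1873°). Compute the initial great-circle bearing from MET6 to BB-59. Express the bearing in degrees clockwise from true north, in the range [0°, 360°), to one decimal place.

143.1°

Δλ = 2.2237°
y = sin Δλ · cos φ₂ = 0.028758
x = cos φ₁ sin φ₂ − sin φ₁ cos φ₂ cos Δλ = -0.038276
θ = atan2(y, x) = 143.0806° → 143.0806° (mod 360°)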